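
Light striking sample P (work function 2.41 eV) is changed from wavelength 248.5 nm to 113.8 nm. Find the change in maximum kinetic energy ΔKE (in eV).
5.9056 eV

Using Einstein's equation: KE_max = hc/λ - φ

For λ₁ = 248.5 nm:
KE₁ = hc/λ₁ - φ = 4.9893 - 2.41 = 2.5793 eV

For λ₂ = 113.8 nm:
KE₂ = hc/λ₂ - φ = 10.8949 - 2.41 = 8.4849 eV

Change in KE:
ΔKE = KE₂ - KE₁ = 8.4849 - 2.5793 = 5.9056 eV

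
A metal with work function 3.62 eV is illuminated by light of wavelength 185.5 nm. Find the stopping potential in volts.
3.0638 V

The stopping potential V_s satisfies: eV_s = KE_max

First, find KE_max using Einstein's equation:
E_photon = hc/λ = 6.6838 eV
KE_max = E_photon - φ = 6.6838 - 3.62 = 3.0638 eV

Since eV_s = KE_max:
V_s = KE_max/e = 3.0638 V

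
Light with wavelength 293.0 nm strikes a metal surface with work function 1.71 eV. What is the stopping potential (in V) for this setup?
2.5215 V

The stopping potential V_s satisfies: eV_s = KE_max

First, find KE_max using Einstein's equation:
E_photon = hc/λ = 4.2315 eV
KE_max = E_photon - φ = 4.2315 - 1.71 = 2.5215 eV

Since eV_s = KE_max:
V_s = KE_max/e = 2.5215 V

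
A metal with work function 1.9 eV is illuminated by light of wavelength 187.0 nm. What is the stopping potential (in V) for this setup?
4.7302 V

The stopping potential V_s satisfies: eV_s = KE_max

First, find KE_max using Einstein's equation:
E_photon = hc/λ = 6.6302 eV
KE_max = E_photon - φ = 6.6302 - 1.9 = 4.7302 eV

Since eV_s = KE_max:
V_s = KE_max/e = 4.7302 V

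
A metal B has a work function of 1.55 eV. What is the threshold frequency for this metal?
3.7479e+14 Hz

The threshold frequency is when the photon energy equals the work function:
hf₀ = φ

Solving for f₀:
f₀ = φ/h = (1.55 eV × 1.602×10⁻¹⁹ J/eV) / (6.626×10⁻³⁴ J·s)
f₀ = 3.7479e+14 Hz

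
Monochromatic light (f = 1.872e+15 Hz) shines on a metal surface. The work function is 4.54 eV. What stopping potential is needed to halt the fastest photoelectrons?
3.2020 V

The stopping potential V_s satisfies: eV_s = KE_max

First, find KE_max using Einstein's equation:
E_photon = hf = (6.626×10⁻³⁴ J·s)(1.872e+15 Hz) = 7.7420 eV
KE_max = E_photon - φ = 7.7420 - 4.54 = 3.2020 eV

Since eV_s = KE_max:
V_s = KE_max/e = 3.2020 V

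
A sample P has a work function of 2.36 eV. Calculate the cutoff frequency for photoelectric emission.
5.7065e+14 Hz

The threshold frequency is when the photon energy equals the work function:
hf₀ = φ

Solving for f₀:
f₀ = φ/h = (2.36 eV × 1.602×10⁻¹⁹ J/eV) / (6.626×10⁻³⁴ J·s)
f₀ = 5.7065e+14 Hz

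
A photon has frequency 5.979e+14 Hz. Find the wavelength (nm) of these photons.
501.41 nm

Using the wave equation: c = fλ

Solving for wavelength:
λ = c/f = (3×10⁸ m/s) / (5.979e+14 Hz)
λ = 501.41 nm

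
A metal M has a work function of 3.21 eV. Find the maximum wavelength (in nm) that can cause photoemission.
386.24 nm

The threshold wavelength is when the photon energy equals the work function:
hc/λ₀ = φ

Solving for λ₀:
λ₀ = hc/φ = (6.626×10⁻³⁴ J·s)(3×10⁸ m/s) / (3.21 eV × 1.602×10⁻¹⁹ J/eV)
λ₀ = 386.24 nm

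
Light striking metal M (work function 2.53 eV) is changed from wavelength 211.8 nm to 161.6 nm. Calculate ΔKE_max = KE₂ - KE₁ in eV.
1.8185 eV

Using Einstein's equation: KE_max = hc/λ - φ

For λ₁ = 211.8 nm:
KE₁ = hc/λ₁ - φ = 5.8538 - 2.53 = 3.3238 eV

For λ₂ = 161.6 nm:
KE₂ = hc/λ₂ - φ = 7.6723 - 2.53 = 5.1423 eV

Change in KE:
ΔKE = KE₂ - KE₁ = 5.1423 - 3.3238 = 1.8185 eV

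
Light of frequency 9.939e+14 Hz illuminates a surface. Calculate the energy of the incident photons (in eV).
4.1104 eV

Using E = hf:

E = hf = (6.626×10⁻³⁴ J·s)(9.939e+14 Hz)
E = 4.1104 eV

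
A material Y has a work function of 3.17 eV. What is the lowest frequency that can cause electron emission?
7.6650e+14 Hz

The threshold frequency is when the photon energy equals the work function:
hf₀ = φ

Solving for f₀:
f₀ = φ/h = (3.17 eV × 1.602×10⁻¹⁹ J/eV) / (6.626×10⁻³⁴ J·s)
f₀ = 7.6650e+14 Hz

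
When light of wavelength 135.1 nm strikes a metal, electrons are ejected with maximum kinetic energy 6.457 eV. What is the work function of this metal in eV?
2.72 eV

From Einstein's photoelectric equation: KE_max = hf - φ = hc/λ - φ

Rearranging for φ:
φ = hc/λ - KE_max

Calculate photon energy:
E_photon = hc/λ = 9.1772 eV

Therefore:
φ = 9.1772 - 6.457 = 2.72 eV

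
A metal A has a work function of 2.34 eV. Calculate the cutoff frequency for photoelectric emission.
5.6581e+14 Hz

The threshold frequency is when the photon energy equals the work function:
hf₀ = φ

Solving for f₀:
f₀ = φ/h = (2.34 eV × 1.602×10⁻¹⁹ J/eV) / (6.626×10⁻³⁴ J·s)
f₀ = 5.6581e+14 Hz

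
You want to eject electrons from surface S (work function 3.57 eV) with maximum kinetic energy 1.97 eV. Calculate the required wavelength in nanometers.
223.80 nm

From Einstein's equation: KE_max = hc/λ - φ

Rearranging for λ:
hc/λ = KE_max + φ
λ = hc/(KE_max + φ)

Required photon energy:
E_photon = KE_max + φ = 1.97 + 3.57 = 5.54 eV

Required wavelength:
λ = hc/E_photon = (6.626×10⁻³⁴)(3×10⁸) / (5.54 × 1.602×10⁻¹⁹)
λ = 223.80 nm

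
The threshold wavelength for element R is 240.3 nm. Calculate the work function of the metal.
5.16 eV

At the threshold wavelength, photon energy equals work function:
φ = hc/λ₀

Calculating:
φ = (6.626×10⁻³⁴ J·s)(3×10⁸ m/s) / (240.3×10⁻⁹ m)
φ = 5.16 eV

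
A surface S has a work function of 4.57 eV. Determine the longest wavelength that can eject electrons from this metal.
271.30 nm

The threshold wavelength is when the photon energy equals the work function:
hc/λ₀ = φ

Solving for λ₀:
λ₀ = hc/φ = (6.626×10⁻³⁴ J·s)(3×10⁸ m/s) / (4.57 eV × 1.602×10⁻¹⁹ J/eV)
λ₀ = 271.30 nm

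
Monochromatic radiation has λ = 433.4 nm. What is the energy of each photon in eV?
2.8607 eV

Using E = hf = hc/λ:

E = hc/λ = (6.626×10⁻³⁴ J·s)(3×10⁸ m/s) / (433.4×10⁻⁹ m)
E = 2.8607 eV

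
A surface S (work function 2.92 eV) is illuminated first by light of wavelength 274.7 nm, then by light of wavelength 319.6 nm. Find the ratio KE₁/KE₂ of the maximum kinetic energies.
1.6609

Using Einstein's equation: KE_max = hc/λ - φ

For λ₁ = 274.7 nm:
E₁ = hc/λ₁ = 4.5134 eV
KE₁ = E₁ - φ = 4.5134 - 2.92 = 1.5934 eV

For λ₂ = 319.6 nm:
E₂ = hc/λ₂ = 3.8794 eV
KE₂ = E₂ - φ = 3.8794 - 2.92 = 0.9594 eV

Ratio: KE₁/KE₂ = 1.5934/0.9594 = 1.6609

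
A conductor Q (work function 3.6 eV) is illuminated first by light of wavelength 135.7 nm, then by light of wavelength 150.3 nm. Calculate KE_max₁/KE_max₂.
1.1909

Using Einstein's equation: KE_max = hc/λ - φ

For λ₁ = 135.7 nm:
E₁ = hc/λ₁ = 9.1366 eV
KE₁ = E₁ - φ = 9.1366 - 3.6 = 5.5366 eV

For λ₂ = 150.3 nm:
E₂ = hc/λ₂ = 8.2491 eV
KE₂ = E₂ - φ = 8.2491 - 3.6 = 4.6491 eV

Ratio: KE₁/KE₂ = 5.5366/4.6491 = 1.1909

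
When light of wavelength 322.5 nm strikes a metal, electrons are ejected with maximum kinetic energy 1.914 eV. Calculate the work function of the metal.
1.93 eV

From Einstein's photoelectric equation: KE_max = hf - φ = hc/λ - φ

Rearranging for φ:
φ = hc/λ - KE_max

Calculate photon energy:
E_photon = hc/λ = 3.8445 eV

Therefore:
φ = 3.8445 - 1.914 = 1.93 eV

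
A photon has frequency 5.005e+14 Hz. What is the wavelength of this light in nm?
598.99 nm

Using the wave equation: c = fλ

Solving for wavelength:
λ = c/f = (3×10⁸ m/s) / (5.005e+14 Hz)
λ = 598.99 nm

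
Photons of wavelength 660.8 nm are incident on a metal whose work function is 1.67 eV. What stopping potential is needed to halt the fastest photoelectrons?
0.2063 V

The stopping potential V_s satisfies: eV_s = KE_max

First, find KE_max using Einstein's equation:
E_photon = hc/λ = 1.8763 eV
KE_max = E_photon - φ = 1.8763 - 1.67 = 0.2063 eV

Since eV_s = KE_max:
V_s = KE_max/e = 0.2063 V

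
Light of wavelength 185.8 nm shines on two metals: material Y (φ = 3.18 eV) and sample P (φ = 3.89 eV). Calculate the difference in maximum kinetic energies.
0.7100 eV

Using KE_max = hc/λ - φ for each metal:

Photon energy: E = hc/λ = 6.6730 eV

For material Y (φ₁ = 3.18 eV):
KE₁ = E - φ₁ = 6.6730 - 3.18 = 3.4930 eV

For sample P (φ₂ = 3.89 eV):
KE₂ = E - φ₂ = 6.6730 - 3.89 = 2.7830 eV

Difference:
ΔKE = KE₁ - KE₂ = 3.4930 - 2.7830 = 0.7100 eV

Note: The difference equals the difference in work functions: 3.89 - 3.18 = 0.71 eV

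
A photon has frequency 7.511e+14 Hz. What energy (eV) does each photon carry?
3.1063 eV

Using E = hf:

E = hf = (6.626×10⁻³⁴ J·s)(7.511e+14 Hz)
E = 3.1063 eV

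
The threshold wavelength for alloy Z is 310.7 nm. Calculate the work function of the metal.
3.99 eV

At the threshold wavelength, photon energy equals work function:
φ = hc/λ₀

Calculating:
φ = (6.626×10⁻³⁴ J·s)(3×10⁸ m/s) / (310.7×10⁻⁹ m)
φ = 3.99 eV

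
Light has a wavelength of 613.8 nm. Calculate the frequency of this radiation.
4.8842e+14 Hz

Using the wave equation: c = fλ

Solving for frequency:
f = c/λ = (3×10⁸ m/s) / (613.8×10⁻⁹ m)
f = 4.8842e+14 Hz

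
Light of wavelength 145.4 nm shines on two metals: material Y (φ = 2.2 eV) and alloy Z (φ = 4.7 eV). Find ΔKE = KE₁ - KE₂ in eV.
2.5000 eV

Using KE_max = hc/λ - φ for each metal:

Photon energy: E = hc/λ = 8.5271 eV

For material Y (φ₁ = 2.2 eV):
KE₁ = E - φ₁ = 8.5271 - 2.2 = 6.3271 eV

For alloy Z (φ₂ = 4.7 eV):
KE₂ = E - φ₂ = 8.5271 - 4.7 = 3.8271 eV

Difference:
ΔKE = KE₁ - KE₂ = 6.3271 - 3.8271 = 2.5000 eV

Note: The difference equals the difference in work functions: 4.7 - 2.2 = 2.50 eV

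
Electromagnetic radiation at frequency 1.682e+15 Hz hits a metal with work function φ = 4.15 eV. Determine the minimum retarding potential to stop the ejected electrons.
2.8062 V

The stopping potential V_s satisfies: eV_s = KE_max

First, find KE_max using Einstein's equation:
E_photon = hf = (6.626×10⁻³⁴ J·s)(1.682e+15 Hz) = 6.9562 eV
KE_max = E_photon - φ = 6.9562 - 4.15 = 2.8062 eV

Since eV_s = KE_max:
V_s = KE_max/e = 2.8062 V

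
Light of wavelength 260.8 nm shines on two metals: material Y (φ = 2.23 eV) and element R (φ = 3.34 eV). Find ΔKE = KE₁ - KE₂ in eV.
1.1100 eV

Using KE_max = hc/λ - φ for each metal:

Photon energy: E = hc/λ = 4.7540 eV

For material Y (φ₁ = 2.23 eV):
KE₁ = E - φ₁ = 4.7540 - 2.23 = 2.5240 eV

For element R (φ₂ = 3.34 eV):
KE₂ = E - φ₂ = 4.7540 - 3.34 = 1.4140 eV

Difference:
ΔKE = KE₁ - KE₂ = 2.5240 - 1.4140 = 1.1100 eV

Note: The difference equals the difference in work functions: 3.34 - 2.23 = 1.11 eV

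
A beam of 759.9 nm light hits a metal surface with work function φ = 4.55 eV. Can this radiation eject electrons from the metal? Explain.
No

For photoemission, the photon energy must exceed the work function.

Photon energy: E = hc/λ = 1.6316 eV
Work function: φ = 4.55 eV

Since E_photon (1.6316 eV) < φ (4.55 eV), photoemission will NOT occur.
The threshold wavelength is λ₀ = hc/φ = 272.5 nm.
Since 759.9 nm > 272.5 nm, the photons lack sufficient energy.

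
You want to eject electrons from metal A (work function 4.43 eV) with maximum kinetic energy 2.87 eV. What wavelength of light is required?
169.84 nm

From Einstein's equation: KE_max = hc/λ - φ

Rearranging for λ:
hc/λ = KE_max + φ
λ = hc/(KE_max + φ)

Required photon energy:
E_photon = KE_max + φ = 2.87 + 4.43 = 7.30 eV

Required wavelength:
λ = hc/E_photon = (6.626×10⁻³⁴)(3×10⁸) / (7.30 × 1.602×10⁻¹⁹)
λ = 169.84 nm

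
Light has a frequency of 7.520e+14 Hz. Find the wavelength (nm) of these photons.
398.66 nm

Using the wave equation: c = fλ

Solving for wavelength:
λ = c/f = (3×10⁸ m/s) / (7.520e+14 Hz)
λ = 398.66 nm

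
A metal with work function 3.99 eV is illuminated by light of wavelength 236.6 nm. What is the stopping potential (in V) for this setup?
1.2502 V

The stopping potential V_s satisfies: eV_s = KE_max

First, find KE_max using Einstein's equation:
E_photon = hc/λ = 5.2402 eV
KE_max = E_photon - φ = 5.2402 - 3.99 = 1.2502 eV

Since eV_s = KE_max:
V_s = KE_max/e = 1.2502 V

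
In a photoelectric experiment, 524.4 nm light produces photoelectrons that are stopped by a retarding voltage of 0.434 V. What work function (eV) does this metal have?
1.93 eV

The stopping potential gives the maximum kinetic energy: KE_max = eV_s = 0.434 eV

From Einstein's photoelectric equation: KE_max = hc/λ - φ
Rearranging: φ = hc/λ - KE_max

Calculate photon energy:
E_photon = hc/λ = (6.626×10⁻³⁴ J·s)(3×10⁸ m/s) / (524.4×10⁻⁹ m) = 2.3643 eV

Therefore:
φ = 2.3643 - 0.434 = 1.93 eV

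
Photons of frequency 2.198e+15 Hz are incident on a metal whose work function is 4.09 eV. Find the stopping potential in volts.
5.0002 V

The stopping potential V_s satisfies: eV_s = KE_max

First, find KE_max using Einstein's equation:
E_photon = hf = (6.626×10⁻³⁴ J·s)(2.198e+15 Hz) = 9.0902 eV
KE_max = E_photon - φ = 9.0902 - 4.09 = 5.0002 eV

Since eV_s = KE_max:
V_s = KE_max/e = 5.0002 V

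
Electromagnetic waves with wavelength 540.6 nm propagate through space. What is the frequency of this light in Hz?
5.5456e+14 Hz

Using the wave equation: c = fλ

Solving for frequency:
f = c/λ = (3×10⁸ m/s) / (540.6×10⁻⁹ m)
f = 5.5456e+14 Hz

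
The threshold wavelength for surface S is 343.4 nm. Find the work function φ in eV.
3.61 eV

At the threshold wavelength, photon energy equals work function:
φ = hc/λ₀

Calculating:
φ = (6.626×10⁻³⁴ J·s)(3×10⁸ m/s) / (343.4×10⁻⁹ m)
φ = 3.61 eV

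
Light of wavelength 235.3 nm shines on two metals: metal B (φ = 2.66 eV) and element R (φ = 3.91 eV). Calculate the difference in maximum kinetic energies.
1.2500 eV

Using KE_max = hc/λ - φ for each metal:

Photon energy: E = hc/λ = 5.2692 eV

For metal B (φ₁ = 2.66 eV):
KE₁ = E - φ₁ = 5.2692 - 2.66 = 2.6092 eV

For element R (φ₂ = 3.91 eV):
KE₂ = E - φ₂ = 5.2692 - 3.91 = 1.3592 eV

Difference:
ΔKE = KE₁ - KE₂ = 2.6092 - 1.3592 = 1.2500 eV

Note: The difference equals the difference in work functions: 3.91 - 2.66 = 1.25 eV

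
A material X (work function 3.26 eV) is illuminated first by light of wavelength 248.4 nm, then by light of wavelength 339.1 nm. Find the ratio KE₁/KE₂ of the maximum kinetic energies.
4.3690

Using Einstein's equation: KE_max = hc/λ - φ

For λ₁ = 248.4 nm:
E₁ = hc/λ₁ = 4.9913 eV
KE₁ = E₁ - φ = 4.9913 - 3.26 = 1.7313 eV

For λ₂ = 339.1 nm:
E₂ = hc/λ₂ = 3.6563 eV
KE₂ = E₂ - φ = 3.6563 - 3.26 = 0.3963 eV

Ratio: KE₁/KE₂ = 1.7313/0.3963 = 4.3690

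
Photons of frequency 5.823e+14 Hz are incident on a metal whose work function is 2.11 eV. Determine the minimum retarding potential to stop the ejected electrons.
0.2982 V

The stopping potential V_s satisfies: eV_s = KE_max

First, find KE_max using Einstein's equation:
E_photon = hf = (6.626×10⁻³⁴ J·s)(5.823e+14 Hz) = 2.4082 eV
KE_max = E_photon - φ = 2.4082 - 2.11 = 0.2982 eV

Since eV_s = KE_max:
V_s = KE_max/e = 0.2982 V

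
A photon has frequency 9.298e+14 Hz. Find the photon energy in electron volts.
3.8453 eV

Using E = hf:

E = hf = (6.626×10⁻³⁴ J·s)(9.298e+14 Hz)
E = 3.8453 eV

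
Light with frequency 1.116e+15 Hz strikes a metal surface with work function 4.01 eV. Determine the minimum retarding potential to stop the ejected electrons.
0.6054 V

The stopping potential V_s satisfies: eV_s = KE_max

First, find KE_max using Einstein's equation:
E_photon = hf = (6.626×10⁻³⁴ J·s)(1.116e+15 Hz) = 4.6154 eV
KE_max = E_photon - φ = 4.6154 - 4.01 = 0.6054 eV

Since eV_s = KE_max:
V_s = KE_max/e = 0.6054 V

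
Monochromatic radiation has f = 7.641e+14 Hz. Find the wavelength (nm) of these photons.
392.35 nm

Using the wave equation: c = fλ

Solving for wavelength:
λ = c/f = (3×10⁸ m/s) / (7.641e+14 Hz)
λ = 392.35 nm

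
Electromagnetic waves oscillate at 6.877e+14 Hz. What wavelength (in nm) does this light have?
435.93 nm

Using the wave equation: c = fλ

Solving for wavelength:
λ = c/f = (3×10⁸ m/s) / (6.877e+14 Hz)
λ = 435.93 nm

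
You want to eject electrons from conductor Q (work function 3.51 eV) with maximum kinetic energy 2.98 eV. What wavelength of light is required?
191.04 nm

From Einstein's equation: KE_max = hc/λ - φ

Rearranging for λ:
hc/λ = KE_max + φ
λ = hc/(KE_max + φ)

Required photon energy:
E_photon = KE_max + φ = 2.98 + 3.51 = 6.49 eV

Required wavelength:
λ = hc/E_photon = (6.626×10⁻³⁴)(3×10⁸) / (6.49 × 1.602×10⁻¹⁹)
λ = 191.04 nm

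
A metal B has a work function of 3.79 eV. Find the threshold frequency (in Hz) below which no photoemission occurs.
9.1642e+14 Hz

The threshold frequency is when the photon energy equals the work function:
hf₀ = φ

Solving for f₀:
f₀ = φ/h = (3.79 eV × 1.602×10⁻¹⁹ J/eV) / (6.626×10⁻³⁴ J·s)
f₀ = 9.1642e+14 Hz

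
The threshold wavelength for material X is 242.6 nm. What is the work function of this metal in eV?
5.11 eV

At the threshold wavelength, photon energy equals work function:
φ = hc/λ₀

Calculating:
φ = (6.626×10⁻³⁴ J·s)(3×10⁸ m/s) / (242.6×10⁻⁹ m)
φ = 5.11 eV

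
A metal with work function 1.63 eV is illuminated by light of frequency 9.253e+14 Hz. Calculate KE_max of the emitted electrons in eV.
2.1967 eV

Using Einstein's photoelectric equation: KE_max = hf - φ

First, calculate the photon energy:
E_photon = hf = (6.626×10⁻³⁴ J·s)(9.253e+14 Hz)
E_photon = 3.8267 eV

Then, the maximum kinetic energy:
KE_max = E_photon - φ = 3.8267 eV - 1.63 eV = 2.1967 eV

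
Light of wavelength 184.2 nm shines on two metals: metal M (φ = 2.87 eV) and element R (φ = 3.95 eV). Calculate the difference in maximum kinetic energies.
1.0800 eV

Using KE_max = hc/λ - φ for each metal:

Photon energy: E = hc/λ = 6.7310 eV

For metal M (φ₁ = 2.87 eV):
KE₁ = E - φ₁ = 6.7310 - 2.87 = 3.8610 eV

For element R (φ₂ = 3.95 eV):
KE₂ = E - φ₂ = 6.7310 - 3.95 = 2.7810 eV

Difference:
ΔKE = KE₁ - KE₂ = 3.8610 - 2.7810 = 1.0800 eV

Note: The difference equals the difference in work functions: 3.95 - 2.87 = 1.08 eV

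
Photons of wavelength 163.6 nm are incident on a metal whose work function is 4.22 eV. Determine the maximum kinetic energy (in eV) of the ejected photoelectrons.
3.3585 eV

Using Einstein's photoelectric equation: KE_max = hf - φ = hc/λ - φ

First, calculate the photon energy:
E_photon = hc/λ = (6.626×10⁻³⁴ J·s)(3×10⁸ m/s) / (163.6×10⁻⁹ m)
E_photon = 7.5785 eV

Then, the maximum kinetic energy:
KE_max = E_photon - φ = 7.5785 eV - 4.22 eV = 3.3585 eV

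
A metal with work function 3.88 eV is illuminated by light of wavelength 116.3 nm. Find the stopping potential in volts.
6.7807 V

The stopping potential V_s satisfies: eV_s = KE_max

First, find KE_max using Einstein's equation:
E_photon = hc/λ = 10.6607 eV
KE_max = E_photon - φ = 10.6607 - 3.88 = 6.7807 eV

Since eV_s = KE_max:
V_s = KE_max/e = 6.7807 V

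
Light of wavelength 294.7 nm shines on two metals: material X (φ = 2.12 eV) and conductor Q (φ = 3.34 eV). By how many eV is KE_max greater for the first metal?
1.2200 eV

Using KE_max = hc/λ - φ for each metal:

Photon energy: E = hc/λ = 4.2071 eV

For material X (φ₁ = 2.12 eV):
KE₁ = E - φ₁ = 4.2071 - 2.12 = 2.0871 eV

For conductor Q (φ₂ = 3.34 eV):
KE₂ = E - φ₂ = 4.2071 - 3.34 = 0.8671 eV

Difference:
ΔKE = KE₁ - KE₂ = 2.0871 - 0.8671 = 1.2200 eV

Note: The difference equals the difference in work functions: 3.34 - 2.12 = 1.22 eV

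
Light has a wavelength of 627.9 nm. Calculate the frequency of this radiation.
4.7745e+14 Hz

Using the wave equation: c = fλ

Solving for frequency:
f = c/λ = (3×10⁸ m/s) / (627.9×10⁻⁹ m)
f = 4.7745e+14 Hz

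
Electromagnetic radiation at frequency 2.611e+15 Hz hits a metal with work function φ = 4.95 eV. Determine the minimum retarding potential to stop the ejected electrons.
5.8482 V

The stopping potential V_s satisfies: eV_s = KE_max

First, find KE_max using Einstein's equation:
E_photon = hf = (6.626×10⁻³⁴ J·s)(2.611e+15 Hz) = 10.7982 eV
KE_max = E_photon - φ = 10.7982 - 4.95 = 5.8482 eV

Since eV_s = KE_max:
V_s = KE_max/e = 5.8482 V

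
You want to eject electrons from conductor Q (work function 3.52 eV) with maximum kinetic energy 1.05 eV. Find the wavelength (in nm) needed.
271.30 nm

From Einstein's equation: KE_max = hc/λ - φ

Rearranging for λ:
hc/λ = KE_max + φ
λ = hc/(KE_max + φ)

Required photon energy:
E_photon = KE_max + φ = 1.05 + 3.52 = 4.57 eV

Required wavelength:
λ = hc/E_photon = (6.626×10⁻³⁴)(3×10⁸) / (4.57 × 1.602×10⁻¹⁹)
λ = 271.30 nm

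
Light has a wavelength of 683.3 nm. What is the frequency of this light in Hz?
4.3874e+14 Hz

Using the wave equation: c = fλ

Solving for frequency:
f = c/λ = (3×10⁸ m/s) / (683.3×10⁻⁹ m)
f = 4.3874e+14 Hz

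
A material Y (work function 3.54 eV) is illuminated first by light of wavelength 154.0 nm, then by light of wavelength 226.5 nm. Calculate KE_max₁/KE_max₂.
2.3325

Using Einstein's equation: KE_max = hc/λ - φ

For λ₁ = 154.0 nm:
E₁ = hc/λ₁ = 8.0509 eV
KE₁ = E₁ - φ = 8.0509 - 3.54 = 4.5109 eV

For λ₂ = 226.5 nm:
E₂ = hc/λ₂ = 5.4739 eV
KE₂ = E₂ - φ = 5.4739 - 3.54 = 1.9339 eV

Ratio: KE₁/KE₂ = 4.5109/1.9339 = 2.3325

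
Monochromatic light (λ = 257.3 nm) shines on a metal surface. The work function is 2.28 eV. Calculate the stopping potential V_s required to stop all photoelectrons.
2.5387 V

The stopping potential V_s satisfies: eV_s = KE_max

First, find KE_max using Einstein's equation:
E_photon = hc/λ = 4.8187 eV
KE_max = E_photon - φ = 4.8187 - 2.28 = 2.5387 eV

Since eV_s = KE_max:
V_s = KE_max/e = 2.5387 V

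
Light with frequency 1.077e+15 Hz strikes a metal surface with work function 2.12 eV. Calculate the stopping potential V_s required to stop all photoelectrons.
2.3341 V

The stopping potential V_s satisfies: eV_s = KE_max

First, find KE_max using Einstein's equation:
E_photon = hf = (6.626×10⁻³⁴ J·s)(1.077e+15 Hz) = 4.4541 eV
KE_max = E_photon - φ = 4.4541 - 2.12 = 2.3341 eV

Since eV_s = KE_max:
V_s = KE_max/e = 2.3341 V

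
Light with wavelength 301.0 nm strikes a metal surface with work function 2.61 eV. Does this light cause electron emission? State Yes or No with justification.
Yes

For photoemission, the photon energy must exceed the work function.

Photon energy: E = hc/λ = 4.1191 eV
Work function: φ = 2.61 eV

Since E_photon (4.1191 eV) > φ (2.61 eV), photoemission WILL occur.
The threshold wavelength is λ₀ = hc/φ = 475.0 nm.
Since 301.0 nm < 475.0 nm, the light has sufficient energy.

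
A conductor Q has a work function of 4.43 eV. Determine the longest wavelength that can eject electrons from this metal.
279.87 nm

The threshold wavelength is when the photon energy equals the work function:
hc/λ₀ = φ

Solving for λ₀:
λ₀ = hc/φ = (6.626×10⁻³⁴ J·s)(3×10⁸ m/s) / (4.43 eV × 1.602×10⁻¹⁹ J/eV)
λ₀ = 279.87 nm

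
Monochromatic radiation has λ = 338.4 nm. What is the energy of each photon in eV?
3.6638 eV

Using E = hf = hc/λ:

E = hc/λ = (6.626×10⁻³⁴ J·s)(3×10⁸ m/s) / (338.4×10⁻⁹ m)
E = 3.6638 eV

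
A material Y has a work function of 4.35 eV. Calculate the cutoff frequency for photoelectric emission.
1.0518e+15 Hz

The threshold frequency is when the photon energy equals the work function:
hf₀ = φ

Solving for f₀:
f₀ = φ/h = (4.35 eV × 1.602×10⁻¹⁹ J/eV) / (6.626×10⁻³⁴ J·s)
f₀ = 1.0518e+15 Hz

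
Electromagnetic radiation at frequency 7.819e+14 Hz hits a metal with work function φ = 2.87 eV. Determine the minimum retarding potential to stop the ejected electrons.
0.3637 V

The stopping potential V_s satisfies: eV_s = KE_max

First, find KE_max using Einstein's equation:
E_photon = hf = (6.626×10⁻³⁴ J·s)(7.819e+14 Hz) = 3.2337 eV
KE_max = E_photon - φ = 3.2337 - 2.87 = 0.3637 eV

Since eV_s = KE_max:
V_s = KE_max/e = 0.3637 V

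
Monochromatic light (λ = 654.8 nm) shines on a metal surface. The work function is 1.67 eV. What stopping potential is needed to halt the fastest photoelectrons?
0.2235 V

The stopping potential V_s satisfies: eV_s = KE_max

First, find KE_max using Einstein's equation:
E_photon = hc/λ = 1.8935 eV
KE_max = E_photon - φ = 1.8935 - 1.67 = 0.2235 eV

Since eV_s = KE_max:
V_s = KE_max/e = 0.2235 V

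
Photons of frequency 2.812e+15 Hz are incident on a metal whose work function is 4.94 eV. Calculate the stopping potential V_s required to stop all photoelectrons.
6.6895 V

The stopping potential V_s satisfies: eV_s = KE_max

First, find KE_max using Einstein's equation:
E_photon = hf = (6.626×10⁻³⁴ J·s)(2.812e+15 Hz) = 11.6295 eV
KE_max = E_photon - φ = 11.6295 - 4.94 = 6.6895 eV

Since eV_s = KE_max:
V_s = KE_max/e = 6.6895 V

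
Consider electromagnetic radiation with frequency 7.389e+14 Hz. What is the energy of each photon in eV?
3.0558 eV

Using E = hf:

E = hf = (6.626×10⁻³⁴ J·s)(7.389e+14 Hz)
E = 3.0558 eV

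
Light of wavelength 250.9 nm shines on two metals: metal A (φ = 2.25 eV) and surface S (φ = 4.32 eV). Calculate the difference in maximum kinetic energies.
2.0700 eV

Using KE_max = hc/λ - φ for each metal:

Photon energy: E = hc/λ = 4.9416 eV

For metal A (φ₁ = 2.25 eV):
KE₁ = E - φ₁ = 4.9416 - 2.25 = 2.6916 eV

For surface S (φ₂ = 4.32 eV):
KE₂ = E - φ₂ = 4.9416 - 4.32 = 0.6216 eV

Difference:
ΔKE = KE₁ - KE₂ = 2.6916 - 0.6216 = 2.0700 eV

Note: The difference equals the difference in work functions: 4.32 - 2.25 = 2.07 eV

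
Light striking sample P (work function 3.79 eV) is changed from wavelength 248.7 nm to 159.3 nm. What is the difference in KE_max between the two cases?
2.7978 eV

Using Einstein's equation: KE_max = hc/λ - φ

For λ₁ = 248.7 nm:
KE₁ = hc/λ₁ - φ = 4.9853 - 3.79 = 1.1953 eV

For λ₂ = 159.3 nm:
KE₂ = hc/λ₂ - φ = 7.7831 - 3.79 = 3.9931 eV

Change in KE:
ΔKE = KE₂ - KE₁ = 3.9931 - 1.1953 = 2.7978 eV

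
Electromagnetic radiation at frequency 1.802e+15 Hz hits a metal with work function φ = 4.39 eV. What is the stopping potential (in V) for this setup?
3.0625 V

The stopping potential V_s satisfies: eV_s = KE_max

First, find KE_max using Einstein's equation:
E_photon = hf = (6.626×10⁻³⁴ J·s)(1.802e+15 Hz) = 7.4525 eV
KE_max = E_photon - φ = 7.4525 - 4.39 = 3.0625 eV

Since eV_s = KE_max:
V_s = KE_max/e = 3.0625 V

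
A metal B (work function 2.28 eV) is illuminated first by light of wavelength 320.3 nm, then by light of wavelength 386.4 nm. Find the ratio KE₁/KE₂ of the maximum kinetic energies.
1.7130

Using Einstein's equation: KE_max = hc/λ - φ

For λ₁ = 320.3 nm:
E₁ = hc/λ₁ = 3.8709 eV
KE₁ = E₁ - φ = 3.8709 - 2.28 = 1.5909 eV

For λ₂ = 386.4 nm:
E₂ = hc/λ₂ = 3.2087 eV
KE₂ = E₂ - φ = 3.2087 - 2.28 = 0.9287 eV

Ratio: KE₁/KE₂ = 1.5909/0.9287 = 1.7130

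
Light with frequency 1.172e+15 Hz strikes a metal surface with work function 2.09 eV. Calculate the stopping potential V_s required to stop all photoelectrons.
2.7570 V

The stopping potential V_s satisfies: eV_s = KE_max

First, find KE_max using Einstein's equation:
E_photon = hf = (6.626×10⁻³⁴ J·s)(1.172e+15 Hz) = 4.8470 eV
KE_max = E_photon - φ = 4.8470 - 2.09 = 2.7570 eV

Since eV_s = KE_max:
V_s = KE_max/e = 2.7570 V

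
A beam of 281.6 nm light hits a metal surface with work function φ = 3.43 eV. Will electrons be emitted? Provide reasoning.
Yes

For photoemission, the photon energy must exceed the work function.

Photon energy: E = hc/λ = 4.4028 eV
Work function: φ = 3.43 eV

Since E_photon (4.4028 eV) > φ (3.43 eV), photoemission WILL occur.
The threshold wavelength is λ₀ = hc/φ = 361.5 nm.
Since 281.6 nm < 361.5 nm, the light has sufficient energy.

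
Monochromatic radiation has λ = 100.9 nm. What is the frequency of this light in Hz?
2.9712e+15 Hz

Using the wave equation: c = fλ

Solving for frequency:
f = c/λ = (3×10⁸ m/s) / (100.9×10⁻⁹ m)
f = 2.9712e+15 Hz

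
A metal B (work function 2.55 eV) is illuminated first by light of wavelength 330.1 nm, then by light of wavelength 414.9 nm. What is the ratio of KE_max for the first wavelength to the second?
2.7515

Using Einstein's equation: KE_max = hc/λ - φ

For λ₁ = 330.1 nm:
E₁ = hc/λ₁ = 3.7560 eV
KE₁ = E₁ - φ = 3.7560 - 2.55 = 1.2060 eV

For λ₂ = 414.9 nm:
E₂ = hc/λ₂ = 2.9883 eV
KE₂ = E₂ - φ = 2.9883 - 2.55 = 0.4383 eV

Ratio: KE₁/KE₂ = 1.2060/0.4383 = 2.7515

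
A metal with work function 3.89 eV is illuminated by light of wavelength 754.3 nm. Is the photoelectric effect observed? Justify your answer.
No

For photoemission, the photon energy must exceed the work function.

Photon energy: E = hc/λ = 1.6437 eV
Work function: φ = 3.89 eV

Since E_photon (1.6437 eV) < φ (3.89 eV), photoemission will NOT occur.
The threshold wavelength is λ₀ = hc/φ = 318.7 nm.
Since 754.3 nm > 318.7 nm, the photons lack sufficient energy.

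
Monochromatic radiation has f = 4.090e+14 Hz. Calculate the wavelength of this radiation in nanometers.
732.99 nm

Using the wave equation: c = fλ

Solving for wavelength:
λ = c/f = (3×10⁸ m/s) / (4.090e+14 Hz)
λ = 732.99 nm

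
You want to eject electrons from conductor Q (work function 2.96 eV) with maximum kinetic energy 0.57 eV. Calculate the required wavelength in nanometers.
351.23 nm

From Einstein's equation: KE_max = hc/λ - φ

Rearranging for λ:
hc/λ = KE_max + φ
λ = hc/(KE_max + φ)

Required photon energy:
E_photon = KE_max + φ = 0.57 + 2.96 = 3.53 eV

Required wavelength:
λ = hc/E_photon = (6.626×10⁻³⁴)(3×10⁸) / (3.53 × 1.602×10⁻¹⁹)
λ = 351.23 nm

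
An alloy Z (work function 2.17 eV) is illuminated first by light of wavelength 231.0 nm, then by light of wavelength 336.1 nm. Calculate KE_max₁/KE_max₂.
2.1050

Using Einstein's equation: KE_max = hc/λ - φ

For λ₁ = 231.0 nm:
E₁ = hc/λ₁ = 5.3673 eV
KE₁ = E₁ - φ = 5.3673 - 2.17 = 3.1973 eV

For λ₂ = 336.1 nm:
E₂ = hc/λ₂ = 3.6889 eV
KE₂ = E₂ - φ = 3.6889 - 2.17 = 1.5189 eV

Ratio: KE₁/KE₂ = 3.1973/1.5189 = 2.1050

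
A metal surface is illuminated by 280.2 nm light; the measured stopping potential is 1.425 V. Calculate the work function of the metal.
3.00 eV

The stopping potential gives the maximum kinetic energy: KE_max = eV_s = 1.425 eV

From Einstein's photoelectric equation: KE_max = hc/λ - φ
Rearranging: φ = hc/λ - KE_max

Calculate photon energy:
E_photon = hc/λ = (6.626×10⁻³⁴ J·s)(3×10⁸ m/s) / (280.2×10⁻⁹ m) = 4.4248 eV

Therefore:
φ = 4.4248 - 1.425 = 3.00 eV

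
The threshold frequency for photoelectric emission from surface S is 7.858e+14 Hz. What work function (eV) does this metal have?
3.25 eV

At the threshold frequency, photon energy equals work function:
φ = hf₀

Calculating:
φ = (6.626×10⁻³⁴ J·s)(7.858e+14 Hz)
φ = 3.25 eV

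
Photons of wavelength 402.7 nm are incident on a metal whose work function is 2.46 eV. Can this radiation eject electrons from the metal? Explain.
Yes

For photoemission, the photon energy must exceed the work function.

Photon energy: E = hc/λ = 3.0788 eV
Work function: φ = 2.46 eV

Since E_photon (3.0788 eV) > φ (2.46 eV), photoemission WILL occur.
The threshold wavelength is λ₀ = hc/φ = 504.0 nm.
Since 402.7 nm < 504.0 nm, the light has sufficient energy.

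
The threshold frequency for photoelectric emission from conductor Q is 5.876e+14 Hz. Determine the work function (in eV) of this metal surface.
2.43 eV

At the threshold frequency, photon energy equals work function:
φ = hf₀

Calculating:
φ = (6.626×10⁻³⁴ J·s)(5.876e+14 Hz)
φ = 2.43 eV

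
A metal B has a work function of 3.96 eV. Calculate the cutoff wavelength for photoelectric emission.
313.09 nm

The threshold wavelength is when the photon energy equals the work function:
hc/λ₀ = φ

Solving for λ₀:
λ₀ = hc/φ = (6.626×10⁻³⁴ J·s)(3×10⁸ m/s) / (3.96 eV × 1.602×10⁻¹⁹ J/eV)
λ₀ = 313.09 nm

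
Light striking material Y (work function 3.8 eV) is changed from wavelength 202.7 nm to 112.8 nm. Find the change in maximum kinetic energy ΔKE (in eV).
4.8749 eV

Using Einstein's equation: KE_max = hc/λ - φ

For λ₁ = 202.7 nm:
KE₁ = hc/λ₁ - φ = 6.1166 - 3.8 = 2.3166 eV

For λ₂ = 112.8 nm:
KE₂ = hc/λ₂ - φ = 10.9915 - 3.8 = 7.1915 eV

Change in KE:
ΔKE = KE₂ - KE₁ = 7.1915 - 2.3166 = 4.8749 eV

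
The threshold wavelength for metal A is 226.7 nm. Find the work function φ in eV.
5.47 eV

At the threshold wavelength, photon energy equals work function:
φ = hc/λ₀

Calculating:
φ = (6.626×10⁻³⁴ J·s)(3×10⁸ m/s) / (226.7×10⁻⁹ m)
φ = 5.47 eV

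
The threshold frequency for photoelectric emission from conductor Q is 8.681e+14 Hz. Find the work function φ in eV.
3.59 eV

At the threshold frequency, photon energy equals work function:
φ = hf₀

Calculating:
φ = (6.626×10⁻³⁴ J·s)(8.681e+14 Hz)
φ = 3.59 eV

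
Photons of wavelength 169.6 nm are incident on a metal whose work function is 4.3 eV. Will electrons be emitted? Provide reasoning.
Yes

For photoemission, the photon energy must exceed the work function.

Photon energy: E = hc/λ = 7.3104 eV
Work function: φ = 4.3 eV

Since E_photon (7.3104 eV) > φ (4.3 eV), photoemission WILL occur.
The threshold wavelength is λ₀ = hc/φ = 288.3 nm.
Since 169.6 nm < 288.3 nm, the light has sufficient energy.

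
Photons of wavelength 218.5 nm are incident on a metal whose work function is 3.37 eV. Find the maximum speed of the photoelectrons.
9.0032e+05 m/s

First, find the maximum kinetic energy:
E_photon = hc/λ = 5.6743 eV
KE_max = E_photon - φ = 5.6743 - 3.37 = 2.3043 eV

Convert to Joules: KE_max = 2.3043 × 1.602×10⁻¹⁹ J = 3.6920e-19 J

Then use KE = ½mv² to find velocity:
v = √(2·KE/m) = √(2 × 3.6920e-19 J / 9.109e-31 kg)
v = 9.0032e+05 m/s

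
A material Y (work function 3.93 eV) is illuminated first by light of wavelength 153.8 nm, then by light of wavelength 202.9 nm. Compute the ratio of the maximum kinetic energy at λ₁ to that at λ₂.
1.8946

Using Einstein's equation: KE_max = hc/λ - φ

For λ₁ = 153.8 nm:
E₁ = hc/λ₁ = 8.0614 eV
KE₁ = E₁ - φ = 8.0614 - 3.93 = 4.1314 eV

For λ₂ = 202.9 nm:
E₂ = hc/λ₂ = 6.1106 eV
KE₂ = E₂ - φ = 6.1106 - 3.93 = 2.1806 eV

Ratio: KE₁/KE₂ = 4.1314/2.1806 = 1.8946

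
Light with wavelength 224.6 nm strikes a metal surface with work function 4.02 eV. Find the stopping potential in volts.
1.5002 V

The stopping potential V_s satisfies: eV_s = KE_max

First, find KE_max using Einstein's equation:
E_photon = hc/λ = 5.5202 eV
KE_max = E_photon - φ = 5.5202 - 4.02 = 1.5002 eV

Since eV_s = KE_max:
V_s = KE_max/e = 1.5002 V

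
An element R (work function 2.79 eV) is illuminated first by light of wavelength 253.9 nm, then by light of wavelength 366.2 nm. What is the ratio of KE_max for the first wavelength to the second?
3.5139

Using Einstein's equation: KE_max = hc/λ - φ

For λ₁ = 253.9 nm:
E₁ = hc/λ₁ = 4.8832 eV
KE₁ = E₁ - φ = 4.8832 - 2.79 = 2.0932 eV

For λ₂ = 366.2 nm:
E₂ = hc/λ₂ = 3.3857 eV
KE₂ = E₂ - φ = 3.3857 - 2.79 = 0.5957 eV

Ratio: KE₁/KE₂ = 2.0932/0.5957 = 3.5139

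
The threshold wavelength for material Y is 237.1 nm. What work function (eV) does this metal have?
5.23 eV

At the threshold wavelength, photon energy equals work function:
φ = hc/λ₀

Calculating:
φ = (6.626×10⁻³⁴ J·s)(3×10⁸ m/s) / (237.1×10⁻⁹ m)
φ = 5.23 eV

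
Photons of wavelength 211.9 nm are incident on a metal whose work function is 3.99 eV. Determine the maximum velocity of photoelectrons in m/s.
8.0911e+05 m/s

First, find the maximum kinetic energy:
E_photon = hc/λ = 5.8511 eV
KE_max = E_photon - φ = 5.8511 - 3.99 = 1.8611 eV

Convert to Joules: KE_max = 1.8611 × 1.602×10⁻¹⁹ J = 2.9818e-19 J

Then use KE = ½mv² to find velocity:
v = √(2·KE/m) = √(2 × 2.9818e-19 J / 9.109e-31 kg)
v = 8.0911e+05 m/s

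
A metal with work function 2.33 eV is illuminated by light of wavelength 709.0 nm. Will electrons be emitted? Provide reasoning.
No

For photoemission, the photon energy must exceed the work function.

Photon energy: E = hc/λ = 1.7487 eV
Work function: φ = 2.33 eV

Since E_photon (1.7487 eV) < φ (2.33 eV), photoemission will NOT occur.
The threshold wavelength is λ₀ = hc/φ = 532.1 nm.
Since 709.0 nm > 532.1 nm, the photons lack sufficient energy.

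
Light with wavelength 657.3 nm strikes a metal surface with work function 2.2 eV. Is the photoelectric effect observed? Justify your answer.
No

For photoemission, the photon energy must exceed the work function.

Photon energy: E = hc/λ = 1.8863 eV
Work function: φ = 2.2 eV

Since E_photon (1.8863 eV) < φ (2.2 eV), photoemission will NOT occur.
The threshold wavelength is λ₀ = hc/φ = 563.6 nm.
Since 657.3 nm > 563.6 nm, the photons lack sufficient energy.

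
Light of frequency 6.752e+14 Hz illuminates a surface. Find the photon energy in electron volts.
2.7924 eV

Using E = hf:

E = hf = (6.626×10⁻³⁴ J·s)(6.752e+14 Hz)
E = 2.7924 eV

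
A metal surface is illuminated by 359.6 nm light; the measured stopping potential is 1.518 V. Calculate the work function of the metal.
1.93 eV

The stopping potential gives the maximum kinetic energy: KE_max = eV_s = 1.518 eV

From Einstein's photoelectric equation: KE_max = hc/λ - φ
Rearranging: φ = hc/λ - KE_max

Calculate photon energy:
E_photon = hc/λ = (6.626×10⁻³⁴ J·s)(3×10⁸ m/s) / (359.6×10⁻⁹ m) = 3.4478 eV

Therefore:
φ = 3.4478 - 1.518 = 1.93 eV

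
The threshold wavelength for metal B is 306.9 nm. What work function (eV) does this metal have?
4.04 eV

At the threshold wavelength, photon energy equals work function:
φ = hc/λ₀

Calculating:
φ = (6.626×10⁻³⁴ J·s)(3×10⁸ m/s) / (306.9×10⁻⁹ m)
φ = 4.04 eV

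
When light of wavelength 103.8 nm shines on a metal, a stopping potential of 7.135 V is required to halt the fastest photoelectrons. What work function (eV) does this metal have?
4.81 eV

The stopping potential gives the maximum kinetic energy: KE_max = eV_s = 7.135 eV

From Einstein's photoelectric equation: KE_max = hc/λ - φ
Rearranging: φ = hc/λ - KE_max

Calculate photon energy:
E_photon = hc/λ = (6.626×10⁻³⁴ J·s)(3×10⁸ m/s) / (103.8×10⁻⁹ m) = 11.9445 eV

Therefore:
φ = 11.9445 - 7.135 = 4.81 eV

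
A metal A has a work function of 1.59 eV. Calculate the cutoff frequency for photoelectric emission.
3.8446e+14 Hz

The threshold frequency is when the photon energy equals the work function:
hf₀ = φ

Solving for f₀:
f₀ = φ/h = (1.59 eV × 1.602×10⁻¹⁹ J/eV) / (6.626×10⁻³⁴ J·s)
f₀ = 3.8446e+14 Hz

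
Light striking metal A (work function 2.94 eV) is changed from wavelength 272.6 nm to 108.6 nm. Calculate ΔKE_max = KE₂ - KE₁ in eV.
6.8684 eV

Using Einstein's equation: KE_max = hc/λ - φ

For λ₁ = 272.6 nm:
KE₁ = hc/λ₁ - φ = 4.5482 - 2.94 = 1.6082 eV

For λ₂ = 108.6 nm:
KE₂ = hc/λ₂ - φ = 11.4166 - 2.94 = 8.4766 eV

Change in KE:
ΔKE = KE₂ - KE₁ = 8.4766 - 1.6082 = 6.8684 eV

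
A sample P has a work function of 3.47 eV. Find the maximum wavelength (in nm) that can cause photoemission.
357.30 nm

The threshold wavelength is when the photon energy equals the work function:
hc/λ₀ = φ

Solving for λ₀:
λ₀ = hc/φ = (6.626×10⁻³⁴ J·s)(3×10⁸ m/s) / (3.47 eV × 1.602×10⁻¹⁹ J/eV)
λ₀ = 357.30 nm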